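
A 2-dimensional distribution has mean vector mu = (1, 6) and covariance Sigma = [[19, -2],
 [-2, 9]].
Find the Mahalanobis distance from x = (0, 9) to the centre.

Step 1 — centre the observation: (x - mu) = (-1, 3).

Step 2 — invert Sigma. det(Sigma) = 19·9 - (-2)² = 167.
  Sigma^{-1} = (1/det) · [[d, -b], [-b, a]] = [[0.0539, 0.012],
 [0.012, 0.1138]].

Step 3 — form the quadratic (x - mu)^T · Sigma^{-1} · (x - mu):
  Sigma^{-1} · (x - mu) = (-0.018, 0.3293).
  (x - mu)^T · [Sigma^{-1} · (x - mu)] = (-1)·(-0.018) + (3)·(0.3293) = 1.006.

Step 4 — take square root: d = √(1.006) ≈ 1.003.

d(x, mu) = √(1.006) ≈ 1.003


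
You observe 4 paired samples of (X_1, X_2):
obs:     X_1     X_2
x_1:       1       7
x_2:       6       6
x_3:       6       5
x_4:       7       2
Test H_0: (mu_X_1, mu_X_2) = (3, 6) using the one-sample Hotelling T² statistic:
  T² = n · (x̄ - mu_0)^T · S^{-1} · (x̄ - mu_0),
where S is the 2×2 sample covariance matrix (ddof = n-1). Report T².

Step 1 — sample mean vector:
  mean(X_1) = (1 + 6 + 6 + 7) / 4 = 20/4 = 5
  mean(X_2) = (7 + 6 + 5 + 2) / 4 = 20/4 = 5
  x̄ = (5, 5),  deviation x̄ - mu_0 = (5, 5) - (3, 6) = (2, -1).

Step 2 — sample covariance matrix, S[i,j] = (1/(n-1)) · Σ_k (x_{k,i} - mean_i) · (x_{k,j} - mean_j), divisor n-1 = 3:
  S[X_1,X_1] = ((-4)·(-4) + (1)·(1) + (1)·(1) + (2)·(2)) / 3 = 22/3 = 7.3333
  S[X_1,X_2] = ((-4)·(2) + (1)·(1) + (1)·(0) + (2)·(-3)) / 3 = -13/3 = -4.3333
  S[X_2,X_2] = ((2)·(2) + (1)·(1) + (0)·(0) + (-3)·(-3)) / 3 = 14/3 = 4.6667
  S = [[7.3333, -4.3333],
 [-4.3333, 4.6667]].

Step 3 — invert S. det(S) = 7.3333·4.6667 - (-4.3333)² = 15.4444.
  S^{-1} = (1/det) · [[d, -b], [-b, a]] = [[0.3022, 0.2806],
 [0.2806, 0.4748]].

Step 4 — quadratic form (x̄ - mu_0)^T · S^{-1} · (x̄ - mu_0):
  S^{-1} · (x̄ - mu_0) = (0.3237, 0.0863),
  (x̄ - mu_0)^T · [...] = (2)·(0.3237) + (-1)·(0.0863) = 0.5612.

Step 5 — scale by n: T² = 4 · 0.5612 = 2.2446.

T² ≈ 2.2446


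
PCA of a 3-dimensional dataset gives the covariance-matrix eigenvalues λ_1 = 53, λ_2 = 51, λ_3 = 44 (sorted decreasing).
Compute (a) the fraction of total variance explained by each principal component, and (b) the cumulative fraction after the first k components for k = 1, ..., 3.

Step 1 — total variance = trace(Sigma) = Σ λ_i = 53 + 51 + 44 = 148.

Step 2 — fraction explained by component i = λ_i / Σ λ:
  PC1: 53/148 = 0.3581
  PC2: 51/148 = 0.3446
  PC3: 44/148 = 0.2973

Step 3 — cumulative fraction after k components = (λ_1 + ... + λ_k) / Σ λ:
  k = 1: 53/148 = 0.3581
  k = 2: (53 + 51)/148 = 104/148 = 0.7027
  k = 3: (53 + 51 + 44)/148 = 148/148 = 1

Summary (fraction, with percent):

explained: PC1 0.3581 (35.81%), PC2 0.3446 (34.46%), PC3 0.2973 (29.73%);  cumulative: 0.3581, 0.7027, 1


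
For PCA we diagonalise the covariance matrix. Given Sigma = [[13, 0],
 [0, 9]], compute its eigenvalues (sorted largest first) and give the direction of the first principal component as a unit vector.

Step 1 — characteristic polynomial of 2×2 Sigma:
  det(Sigma - λI) = λ² - trace · λ + det = 0.
  trace = 13 + 9 = 22, det = 13·9 - (0)² = 117.
Step 2 — discriminant:
  Δ = trace² - 4·det = 484 - 468 = 16.
Step 3 — eigenvalues:
  λ = (trace ± √Δ)/2 = (22 ± 4)/2,
  λ_1 = 13,  λ_2 = 9.

Step 4 — unit eigenvector for λ_1: Sigma is diagonal, so its eigenvectors are the coordinate axes. λ_1 = 13 is the diagonal entry on the first coordinate axis, hence
  v_1 = (1, 0) (||v_1|| = 1).

λ_1 = 13,  λ_2 = 9;  v_1 ≈ (1, 0)


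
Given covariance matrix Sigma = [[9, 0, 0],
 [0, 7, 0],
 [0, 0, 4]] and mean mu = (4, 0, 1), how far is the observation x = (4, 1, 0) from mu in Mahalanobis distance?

Step 1 — centre the observation: (x - mu) = (0, 1, -1).

Step 2 — invert Sigma (cofactor / det for 3×3, or solve directly):
  Sigma^{-1} = [[0.1111, 0, 0],
 [0, 0.1429, 0],
 [0, 0, 0.25]].

Step 3 — form the quadratic (x - mu)^T · Sigma^{-1} · (x - mu):
  Sigma^{-1} · (x - mu) = (0, 0.1429, -0.25).
  (x - mu)^T · [Sigma^{-1} · (x - mu)] = (0)·(0) + (1)·(0.1429) + (-1)·(-0.25) = 0.3929.

Step 4 — take square root: d = √(0.3929) ≈ 0.6268.

d(x, mu) = √(0.3929) ≈ 0.6268


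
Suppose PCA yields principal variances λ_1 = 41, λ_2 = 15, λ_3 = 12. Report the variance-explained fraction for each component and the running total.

Step 1 — total variance = trace(Sigma) = Σ λ_i = 41 + 15 + 12 = 68.

Step 2 — fraction explained by component i = λ_i / Σ λ:
  PC1: 41/68 = 0.6029
  PC2: 15/68 = 0.2206
  PC3: 12/68 = 0.1765

Step 3 — cumulative fraction after k components = (λ_1 + ... + λ_k) / Σ λ:
  k = 1: 41/68 = 0.6029
  k = 2: (41 + 15)/68 = 56/68 = 0.8235
  k = 3: (41 + 15 + 12)/68 = 68/68 = 1

Summary (fraction, with percent):

explained: PC1 0.6029 (60.29%), PC2 0.2206 (22.06%), PC3 0.1765 (17.65%);  cumulative: 0.6029, 0.8235, 1


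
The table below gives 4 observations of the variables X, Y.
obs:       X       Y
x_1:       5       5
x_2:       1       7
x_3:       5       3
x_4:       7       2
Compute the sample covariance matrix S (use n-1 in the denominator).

Step 1 — column means:
  mean(X) = (5 + 1 + 5 + 7) / 4 = 18/4 = 4.5
  mean(Y) = (5 + 7 + 3 + 2) / 4 = 17/4 = 4.25

Step 2 — sample covariance S[i,j] = (1/(n-1)) · Σ_k (x_{k,i} - mean_i) · (x_{k,j} - mean_j), with n-1 = 3.
  S[X,X] = ((0.5)·(0.5) + (-3.5)·(-3.5) + (0.5)·(0.5) + (2.5)·(2.5)) / 3 = 19/3 = 6.3333
  S[X,Y] = ((0.5)·(0.75) + (-3.5)·(2.75) + (0.5)·(-1.25) + (2.5)·(-2.25)) / 3 = -15.5/3 = -5.1667
  S[Y,Y] = ((0.75)·(0.75) + (2.75)·(2.75) + (-1.25)·(-1.25) + (-2.25)·(-2.25)) / 3 = 14.75/3 = 4.9167

S is symmetric (S[j,i] = S[i,j]). Assembling:

S = [[6.3333, -5.1667],
 [-5.1667, 4.9167]]


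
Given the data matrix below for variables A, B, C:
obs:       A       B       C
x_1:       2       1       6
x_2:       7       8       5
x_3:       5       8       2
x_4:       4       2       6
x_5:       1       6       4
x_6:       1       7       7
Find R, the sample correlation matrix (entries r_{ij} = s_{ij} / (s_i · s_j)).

Step 1 — column means:
  mean(A) = (2 + 7 + 5 + 4 + 1 + 1) / 6 = 20/6 = 3.3333
  mean(B) = (1 + 8 + 8 + 2 + 6 + 7) / 6 = 32/6 = 5.3333
  mean(C) = (6 + 5 + 2 + 6 + 4 + 7) / 6 = 30/6 = 5

Step 2 — sample variances and covariances s[i,j] = (1/(n-1)) · Σ_k (x_{k,i} - mean_i) · (x_{k,j} - mean_j), with n-1 = 5:
  s[A,A] = ((-1.3333)·(-1.3333) + (3.6667)·(3.6667) + (1.6667)·(1.6667) + (0.6667)·(0.6667) + (-2.3333)·(-2.3333) + (-2.3333)·(-2.3333)) / 5 = 29.3333/5 = 5.8667
  s[A,B] = ((-1.3333)·(-4.3333) + (3.6667)·(2.6667) + (1.6667)·(2.6667) + (0.6667)·(-3.3333) + (-2.3333)·(0.6667) + (-2.3333)·(1.6667)) / 5 = 12.3333/5 = 2.4667
  s[A,C] = ((-1.3333)·(1) + (3.6667)·(0) + (1.6667)·(-3) + (0.6667)·(1) + (-2.3333)·(-1) + (-2.3333)·(2)) / 5 = -8/5 = -1.6
  s[B,B] = ((-4.3333)·(-4.3333) + (2.6667)·(2.6667) + (2.6667)·(2.6667) + (-3.3333)·(-3.3333) + (0.6667)·(0.6667) + (1.6667)·(1.6667)) / 5 = 47.3333/5 = 9.4667
  s[B,C] = ((-4.3333)·(1) + (2.6667)·(0) + (2.6667)·(-3) + (-3.3333)·(1) + (0.6667)·(-1) + (1.6667)·(2)) / 5 = -13/5 = -2.6
  s[C,C] = ((1)·(1) + (0)·(0) + (-3)·(-3) + (1)·(1) + (-1)·(-1) + (2)·(2)) / 5 = 16/5 = 3.2
  Sample standard deviations s_i = √(s[i,i]):
  s(A) = √(5.8667) = 2.4221
  s(B) = √(9.4667) = 3.0768
  s(C) = √(3.2) = 1.7889

Step 3 — r_{ij} = s_{ij} / (s_i · s_j):
  r[A,A] = 1 (diagonal).
  r[A,B] = 2.4667 / (2.4221 · 3.0768) = 2.4667 / 7.4524 = 0.331
  r[A,C] = -1.6 / (2.4221 · 1.7889) = -1.6 / 4.3328 = -0.3693
  r[B,B] = 1 (diagonal).
  r[B,C] = -2.6 / (3.0768 · 1.7889) = -2.6 / 5.5039 = -0.4724
  r[C,C] = 1 (diagonal).

R is symmetric with unit diagonal. Assembling:

R = [[1, 0.331, -0.3693],
 [0.331, 1, -0.4724],
 [-0.3693, -0.4724, 1]]


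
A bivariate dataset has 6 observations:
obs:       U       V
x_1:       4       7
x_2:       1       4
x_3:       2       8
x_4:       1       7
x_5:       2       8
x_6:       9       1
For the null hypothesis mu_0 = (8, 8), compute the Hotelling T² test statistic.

Step 1 — sample mean vector:
  mean(U) = (4 + 1 + 2 + 1 + 2 + 9) / 6 = 19/6 = 3.1667
  mean(V) = (7 + 4 + 8 + 7 + 8 + 1) / 6 = 35/6 = 5.8333
  x̄ = (3.1667, 5.8333),  deviation x̄ - mu_0 = (3.1667, 5.8333) - (8, 8) = (-4.8333, -2.1667).

Step 2 — sample covariance matrix, S[i,j] = (1/(n-1)) · Σ_k (x_{k,i} - mean_i) · (x_{k,j} - mean_j), divisor n-1 = 5:
  S[U,U] = ((0.8333)·(0.8333) + (-2.1667)·(-2.1667) + (-1.1667)·(-1.1667) + (-2.1667)·(-2.1667) + (-1.1667)·(-1.1667) + (5.8333)·(5.8333)) / 5 = 46.8333/5 = 9.3667
  S[U,V] = ((0.8333)·(1.1667) + (-2.1667)·(-1.8333) + (-1.1667)·(2.1667) + (-2.1667)·(1.1667) + (-1.1667)·(2.1667) + (5.8333)·(-4.8333)) / 5 = -30.8333/5 = -6.1667
  S[V,V] = ((1.1667)·(1.1667) + (-1.8333)·(-1.8333) + (2.1667)·(2.1667) + (1.1667)·(1.1667) + (2.1667)·(2.1667) + (-4.8333)·(-4.8333)) / 5 = 38.8333/5 = 7.7667
  S = [[9.3667, -6.1667],
 [-6.1667, 7.7667]].

Step 3 — invert S. det(S) = 9.3667·7.7667 - (-6.1667)² = 34.72.
  S^{-1} = (1/det) · [[d, -b], [-b, a]] = [[0.2237, 0.1776],
 [0.1776, 0.2698]].

Step 4 — quadratic form (x̄ - mu_0)^T · S^{-1} · (x̄ - mu_0):
  S^{-1} · (x̄ - mu_0) = (-1.466, -1.443),
  (x̄ - mu_0)^T · [...] = (-4.8333)·(-1.466) + (-2.1667)·(-1.443) = 10.2122.

Step 5 — scale by n: T² = 6 · 10.2122 = 61.273.

T² ≈ 61.273


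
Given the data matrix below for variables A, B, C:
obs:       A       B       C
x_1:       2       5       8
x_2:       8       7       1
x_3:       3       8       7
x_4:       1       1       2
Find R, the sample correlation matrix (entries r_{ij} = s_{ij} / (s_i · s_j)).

Step 1 — column means:
  mean(A) = (2 + 8 + 3 + 1) / 4 = 14/4 = 3.5
  mean(B) = (5 + 7 + 8 + 1) / 4 = 21/4 = 5.25
  mean(C) = (8 + 1 + 7 + 2) / 4 = 18/4 = 4.5

Step 2 — sample variances and covariances s[i,j] = (1/(n-1)) · Σ_k (x_{k,i} - mean_i) · (x_{k,j} - mean_j), with n-1 = 3:
  s[A,A] = ((-1.5)·(-1.5) + (4.5)·(4.5) + (-0.5)·(-0.5) + (-2.5)·(-2.5)) / 3 = 29/3 = 9.6667
  s[A,B] = ((-1.5)·(-0.25) + (4.5)·(1.75) + (-0.5)·(2.75) + (-2.5)·(-4.25)) / 3 = 17.5/3 = 5.8333
  s[A,C] = ((-1.5)·(3.5) + (4.5)·(-3.5) + (-0.5)·(2.5) + (-2.5)·(-2.5)) / 3 = -16/3 = -5.3333
  s[B,B] = ((-0.25)·(-0.25) + (1.75)·(1.75) + (2.75)·(2.75) + (-4.25)·(-4.25)) / 3 = 28.75/3 = 9.5833
  s[B,C] = ((-0.25)·(3.5) + (1.75)·(-3.5) + (2.75)·(2.5) + (-4.25)·(-2.5)) / 3 = 10.5/3 = 3.5
  s[C,C] = ((3.5)·(3.5) + (-3.5)·(-3.5) + (2.5)·(2.5) + (-2.5)·(-2.5)) / 3 = 37/3 = 12.3333
  Sample standard deviations s_i = √(s[i,i]):
  s(A) = √(9.6667) = 3.1091
  s(B) = √(9.5833) = 3.0957
  s(C) = √(12.3333) = 3.5119

Step 3 — r_{ij} = s_{ij} / (s_i · s_j):
  r[A,A] = 1 (diagonal).
  r[A,B] = 5.8333 / (3.1091 · 3.0957) = 5.8333 / 9.6249 = 0.6061
  r[A,C] = -5.3333 / (3.1091 · 3.5119) = -5.3333 / 10.9189 = -0.4885
  r[B,B] = 1 (diagonal).
  r[B,C] = 3.5 / (3.0957 · 3.5119) = 3.5 / 10.8717 = 0.3219
  r[C,C] = 1 (diagonal).

R is symmetric with unit diagonal. Assembling:

R = [[1, 0.6061, -0.4885],
 [0.6061, 1, 0.3219],
 [-0.4885, 0.3219, 1]]


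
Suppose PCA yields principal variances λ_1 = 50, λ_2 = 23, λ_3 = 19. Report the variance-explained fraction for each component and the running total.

Step 1 — total variance = trace(Sigma) = Σ λ_i = 50 + 23 + 19 = 92.

Step 2 — fraction explained by component i = λ_i / Σ λ:
  PC1: 50/92 = 0.5435
  PC2: 23/92 = 0.25
  PC3: 19/92 = 0.2065

Step 3 — cumulative fraction after k components = (λ_1 + ... + λ_k) / Σ λ:
  k = 1: 50/92 = 0.5435
  k = 2: (50 + 23)/92 = 73/92 = 0.7935
  k = 3: (50 + 23 + 19)/92 = 92/92 = 1

Summary (fraction, with percent):

explained: PC1 0.5435 (54.35%), PC2 0.25 (25%), PC3 0.2065 (20.65%);  cumulative: 0.5435, 0.7935, 1


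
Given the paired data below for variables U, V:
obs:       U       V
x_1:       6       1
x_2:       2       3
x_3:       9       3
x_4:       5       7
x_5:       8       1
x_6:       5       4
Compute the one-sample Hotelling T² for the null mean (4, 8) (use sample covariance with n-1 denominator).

Step 1 — sample mean vector:
  mean(U) = (6 + 2 + 9 + 5 + 8 + 5) / 6 = 35/6 = 5.8333
  mean(V) = (1 + 3 + 3 + 7 + 1 + 4) / 6 = 19/6 = 3.1667
  x̄ = (5.8333, 3.1667),  deviation x̄ - mu_0 = (5.8333, 3.1667) - (4, 8) = (1.8333, -4.8333).

Step 2 — sample covariance matrix, S[i,j] = (1/(n-1)) · Σ_k (x_{k,i} - mean_i) · (x_{k,j} - mean_j), divisor n-1 = 5:
  S[U,U] = ((0.1667)·(0.1667) + (-3.8333)·(-3.8333) + (3.1667)·(3.1667) + (-0.8333)·(-0.8333) + (2.1667)·(2.1667) + (-0.8333)·(-0.8333)) / 5 = 30.8333/5 = 6.1667
  S[U,V] = ((0.1667)·(-2.1667) + (-3.8333)·(-0.1667) + (3.1667)·(-0.1667) + (-0.8333)·(3.8333) + (2.1667)·(-2.1667) + (-0.8333)·(0.8333)) / 5 = -8.8333/5 = -1.7667
  S[V,V] = ((-2.1667)·(-2.1667) + (-0.1667)·(-0.1667) + (-0.1667)·(-0.1667) + (3.8333)·(3.8333) + (-2.1667)·(-2.1667) + (0.8333)·(0.8333)) / 5 = 24.8333/5 = 4.9667
  S = [[6.1667, -1.7667],
 [-1.7667, 4.9667]].

Step 3 — invert S. det(S) = 6.1667·4.9667 - (-1.7667)² = 27.5067.
  S^{-1} = (1/det) · [[d, -b], [-b, a]] = [[0.1806, 0.0642],
 [0.0642, 0.2242]].

Step 4 — quadratic form (x̄ - mu_0)^T · S^{-1} · (x̄ - mu_0):
  S^{-1} · (x̄ - mu_0) = (0.0206, -0.9658),
  (x̄ - mu_0)^T · [...] = (1.8333)·(0.0206) + (-4.8333)·(-0.9658) = 4.7059.

Step 5 — scale by n: T² = 6 · 4.7059 = 28.2356.

T² ≈ 28.2356


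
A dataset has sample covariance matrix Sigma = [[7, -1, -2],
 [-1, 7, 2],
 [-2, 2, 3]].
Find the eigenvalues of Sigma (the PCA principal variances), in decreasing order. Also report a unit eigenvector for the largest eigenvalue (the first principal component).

Step 1 — characteristic polynomial p(λ) = det(λI - Sigma) = λ³ - tr·λ² + c_1·λ - det, where tr = trace, c_1 = sum of the principal 2×2 minors, det = det(Sigma):
  tr = 7 + 7 + 3 = 17,
  c_1 = (7·7 - (-1)²) + (7·3 - (-2)²) + (7·3 - (2)²) = 48 + 17 + 17 = 82,
  det = 7·(7·3 - (2)²) - (-1)·((-1)·3 - (2)·(-2)) + (-2)·((-1)·(2) - 7·(-2)) = 7·(17) - (-1)·(1) + (-2)·(12) = 96.
  So p(λ) = λ³ - 17λ² + 82λ - 96.
Step 2 — look for an integer root (rational root theorem: any rational root is an integer divisor of 96). Testing λ = 6:
  p(6) = 216 - 612 + 492 - 96 = 0  ✓
  Dividing out (λ - 6): p(λ) = (λ - 6)(λ² - 11λ + 16).
Step 3 — remaining eigenvalues from the quadratic λ² - 11λ + 16 = 0:
  Δ = 11² - 4·16 = 121 - 64 = 57,  λ = (11 ± √57)/2 = (11 ± 7.5498)/2 ≈ 9.2749 or 1.7251.
  Sorted: λ_1 = 9.2749,  λ_2 = 6,  λ_3 = 1.7251  (check: sum = 17 = tr ✓).

Step 4 — unit eigenvector for λ_1 ≈ 9.2749: v spans the null space of (Sigma - λ_1 I), whose rows are
  r_1 = (-2.2749, -1, -2),  r_2 = (-1, -2.2749, 2),  r_3 = (-2, 2, -6.2749).
  v is orthogonal to every row, so take v ∝ r_1 × r_2 = ((-1)·(2) - (-2)·(-2.2749), (-2)·(-1) - (-2.2749)·(2), (-2.2749)·(-2.2749) - (-1)·(-1)) ≈ (-6.5498, 6.5498, 4.1752).
  Rescale (multiply by -1 so the first nonzero entry is positive): u = (6.5498, -6.5498, -4.1752).
  ||u|| = √((6.5498)² + (-6.5498)² + (-4.1752)²) = √(103.2334) ≈ 10.1604,  v_1 = u/||u|| ≈ (0.6446, -0.6446, -0.4109) (||v_1|| = 1).

λ_1 = 9.2749,  λ_2 = 6,  λ_3 = 1.7251;  v_1 ≈ (0.6446, -0.6446, -0.4109)


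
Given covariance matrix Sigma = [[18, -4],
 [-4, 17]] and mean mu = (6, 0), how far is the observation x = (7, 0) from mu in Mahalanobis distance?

Step 1 — centre the observation: (x - mu) = (1, 0).

Step 2 — invert Sigma. det(Sigma) = 18·17 - (-4)² = 290.
  Sigma^{-1} = (1/det) · [[d, -b], [-b, a]] = [[0.0586, 0.0138],
 [0.0138, 0.0621]].

Step 3 — form the quadratic (x - mu)^T · Sigma^{-1} · (x - mu):
  Sigma^{-1} · (x - mu) = (0.0586, 0.0138).
  (x - mu)^T · [Sigma^{-1} · (x - mu)] = (1)·(0.0586) + (0)·(0.0138) = 0.0586.

Step 4 — take square root: d = √(0.0586) ≈ 0.2421.

d(x, mu) = √(0.0586) ≈ 0.2421


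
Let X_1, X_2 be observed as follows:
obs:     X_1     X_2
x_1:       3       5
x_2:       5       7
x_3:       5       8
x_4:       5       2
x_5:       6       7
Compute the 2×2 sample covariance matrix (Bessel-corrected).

Step 1 — column means:
  mean(X_1) = (3 + 5 + 5 + 5 + 6) / 5 = 24/5 = 4.8
  mean(X_2) = (5 + 7 + 8 + 2 + 7) / 5 = 29/5 = 5.8

Step 2 — sample covariance S[i,j] = (1/(n-1)) · Σ_k (x_{k,i} - mean_i) · (x_{k,j} - mean_j), with n-1 = 4.
  S[X_1,X_1] = ((-1.8)·(-1.8) + (0.2)·(0.2) + (0.2)·(0.2) + (0.2)·(0.2) + (1.2)·(1.2)) / 4 = 4.8/4 = 1.2
  S[X_1,X_2] = ((-1.8)·(-0.8) + (0.2)·(1.2) + (0.2)·(2.2) + (0.2)·(-3.8) + (1.2)·(1.2)) / 4 = 2.8/4 = 0.7
  S[X_2,X_2] = ((-0.8)·(-0.8) + (1.2)·(1.2) + (2.2)·(2.2) + (-3.8)·(-3.8) + (1.2)·(1.2)) / 4 = 22.8/4 = 5.7

S is symmetric (S[j,i] = S[i,j]). Assembling:

S = [[1.2, 0.7],
 [0.7, 5.7]]


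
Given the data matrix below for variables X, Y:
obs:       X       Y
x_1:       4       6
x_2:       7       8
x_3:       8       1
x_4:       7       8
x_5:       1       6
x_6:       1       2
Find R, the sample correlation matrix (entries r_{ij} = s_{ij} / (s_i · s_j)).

Step 1 — column means:
  mean(X) = (4 + 7 + 8 + 7 + 1 + 1) / 6 = 28/6 = 4.6667
  mean(Y) = (6 + 8 + 1 + 8 + 6 + 2) / 6 = 31/6 = 5.1667

Step 2 — sample variances and covariances s[i,j] = (1/(n-1)) · Σ_k (x_{k,i} - mean_i) · (x_{k,j} - mean_j), with n-1 = 5:
  s[X,X] = ((-0.6667)·(-0.6667) + (2.3333)·(2.3333) + (3.3333)·(3.3333) + (2.3333)·(2.3333) + (-3.6667)·(-3.6667) + (-3.6667)·(-3.6667)) / 5 = 49.3333/5 = 9.8667
  s[X,Y] = ((-0.6667)·(0.8333) + (2.3333)·(2.8333) + (3.3333)·(-4.1667) + (2.3333)·(2.8333) + (-3.6667)·(0.8333) + (-3.6667)·(-3.1667)) / 5 = 7.3333/5 = 1.4667
  s[Y,Y] = ((0.8333)·(0.8333) + (2.8333)·(2.8333) + (-4.1667)·(-4.1667) + (2.8333)·(2.8333) + (0.8333)·(0.8333) + (-3.1667)·(-3.1667)) / 5 = 44.8333/5 = 8.9667
  Sample standard deviations s_i = √(s[i,i]):
  s(X) = √(9.8667) = 3.1411
  s(Y) = √(8.9667) = 2.9944

Step 3 — r_{ij} = s_{ij} / (s_i · s_j):
  r[X,X] = 1 (diagonal).
  r[X,Y] = 1.4667 / (3.1411 · 2.9944) = 1.4667 / 9.4059 = 0.1559
  r[Y,Y] = 1 (diagonal).

R is symmetric with unit diagonal. Assembling:

R = [[1, 0.1559],
 [0.1559, 1]]


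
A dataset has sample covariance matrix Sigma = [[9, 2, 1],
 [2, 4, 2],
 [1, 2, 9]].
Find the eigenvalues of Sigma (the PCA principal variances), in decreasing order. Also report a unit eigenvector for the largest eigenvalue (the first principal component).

Step 1 — characteristic polynomial p(λ) = det(λI - Sigma) = λ³ - tr·λ² + c_1·λ - det, where tr = trace, c_1 = sum of the principal 2×2 minors, det = det(Sigma):
  tr = 9 + 4 + 9 = 22,
  c_1 = (9·4 - (2)²) + (9·9 - (1)²) + (4·9 - (2)²) = 32 + 80 + 32 = 144,
  det = 9·(4·9 - (2)²) - (2)·((2)·9 - (2)·(1)) + (1)·((2)·(2) - 4·(1)) = 9·(32) - (2)·(16) + (1)·(0) = 256.
  So p(λ) = λ³ - 22λ² + 144λ - 256.
Step 2 — look for an integer root (rational root theorem: any rational root is an integer divisor of 256). Testing λ = 8:
  p(8) = 512 - 1408 + 1152 - 256 = 0  ✓
  Dividing out (λ - 8): p(λ) = (λ - 8)(λ² - 14λ + 32).
Step 3 — remaining eigenvalues from the quadratic λ² - 14λ + 32 = 0:
  Δ = 14² - 4·32 = 196 - 128 = 68,  λ = (14 ± √68)/2 = (14 ± 8.2462)/2 ≈ 11.1231 or 2.8769.
  Sorted: λ_1 = 11.1231,  λ_2 = 8,  λ_3 = 2.8769  (check: sum = 22 = tr ✓).

Step 4 — unit eigenvector for λ_1 ≈ 11.1231: v spans the null space of (Sigma - λ_1 I), whose rows are
  r_1 = (-2.1231, 2, 1),  r_2 = (2, -7.1231, 2),  r_3 = (1, 2, -2.1231).
  v is orthogonal to every row, so take v ∝ r_1 × r_2 = ((2)·(2) - (1)·(-7.1231), (1)·(2) - (-2.1231)·(2), (-2.1231)·(-7.1231) - (2)·(2)) ≈ (11.1231, 6.2462, 11.1231).
  Let u = (11.1231, 6.2462, 11.1231).
  ||u|| = √((11.1231)² + (6.2462)² + (11.1231)²) = √(286.4621) ≈ 16.9252,  v_1 = u/||u|| ≈ (0.6572, 0.369, 0.6572) (||v_1|| = 1).

λ_1 = 11.1231,  λ_2 = 8,  λ_3 = 2.8769;  v_1 ≈ (0.6572, 0.369, 0.6572)


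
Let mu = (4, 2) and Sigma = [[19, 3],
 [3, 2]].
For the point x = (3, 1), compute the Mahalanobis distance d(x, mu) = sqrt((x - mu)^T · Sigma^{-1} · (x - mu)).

Step 1 — centre the observation: (x - mu) = (-1, -1).

Step 2 — invert Sigma. det(Sigma) = 19·2 - (3)² = 29.
  Sigma^{-1} = (1/det) · [[d, -b], [-b, a]] = [[0.069, -0.1034],
 [-0.1034, 0.6552]].

Step 3 — form the quadratic (x - mu)^T · Sigma^{-1} · (x - mu):
  Sigma^{-1} · (x - mu) = (0.0345, -0.5517).
  (x - mu)^T · [Sigma^{-1} · (x - mu)] = (-1)·(0.0345) + (-1)·(-0.5517) = 0.5172.

Step 4 — take square root: d = √(0.5172) ≈ 0.7192.

d(x, mu) = √(0.5172) ≈ 0.7192


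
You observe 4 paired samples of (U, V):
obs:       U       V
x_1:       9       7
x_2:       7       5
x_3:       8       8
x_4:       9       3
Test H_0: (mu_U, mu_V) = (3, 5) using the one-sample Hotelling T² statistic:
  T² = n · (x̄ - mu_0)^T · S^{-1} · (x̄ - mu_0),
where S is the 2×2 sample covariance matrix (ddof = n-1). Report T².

Step 1 — sample mean vector:
  mean(U) = (9 + 7 + 8 + 9) / 4 = 33/4 = 8.25
  mean(V) = (7 + 5 + 8 + 3) / 4 = 23/4 = 5.75
  x̄ = (8.25, 5.75),  deviation x̄ - mu_0 = (8.25, 5.75) - (3, 5) = (5.25, 0.75).

Step 2 — sample covariance matrix, S[i,j] = (1/(n-1)) · Σ_k (x_{k,i} - mean_i) · (x_{k,j} - mean_j), divisor n-1 = 3:
  S[U,U] = ((0.75)·(0.75) + (-1.25)·(-1.25) + (-0.25)·(-0.25) + (0.75)·(0.75)) / 3 = 2.75/3 = 0.9167
  S[U,V] = ((0.75)·(1.25) + (-1.25)·(-0.75) + (-0.25)·(2.25) + (0.75)·(-2.75)) / 3 = -0.75/3 = -0.25
  S[V,V] = ((1.25)·(1.25) + (-0.75)·(-0.75) + (2.25)·(2.25) + (-2.75)·(-2.75)) / 3 = 14.75/3 = 4.9167
  S = [[0.9167, -0.25],
 [-0.25, 4.9167]].

Step 3 — invert S. det(S) = 0.9167·4.9167 - (-0.25)² = 4.4444.
  S^{-1} = (1/det) · [[d, -b], [-b, a]] = [[1.1063, 0.0563],
 [0.0563, 0.2063]].

Step 4 — quadratic form (x̄ - mu_0)^T · S^{-1} · (x̄ - mu_0):
  S^{-1} · (x̄ - mu_0) = (5.85, 0.45),
  (x̄ - mu_0)^T · [...] = (5.25)·(5.85) + (0.75)·(0.45) = 31.05.

Step 5 — scale by n: T² = 4 · 31.05 = 124.2.

T² ≈ 124.2


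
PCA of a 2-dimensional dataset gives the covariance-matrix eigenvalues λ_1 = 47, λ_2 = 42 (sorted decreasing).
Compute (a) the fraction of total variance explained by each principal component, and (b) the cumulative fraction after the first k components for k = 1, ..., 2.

Step 1 — total variance = trace(Sigma) = Σ λ_i = 47 + 42 = 89.

Step 2 — fraction explained by component i = λ_i / Σ λ:
  PC1: 47/89 = 0.5281
  PC2: 42/89 = 0.4719

Step 3 — cumulative fraction after k components = (λ_1 + ... + λ_k) / Σ λ:
  k = 1: 47/89 = 0.5281
  k = 2: (47 + 42)/89 = 89/89 = 1

Summary (fraction, with percent):

explained: PC1 0.5281 (52.81%), PC2 0.4719 (47.19%);  cumulative: 0.5281, 1


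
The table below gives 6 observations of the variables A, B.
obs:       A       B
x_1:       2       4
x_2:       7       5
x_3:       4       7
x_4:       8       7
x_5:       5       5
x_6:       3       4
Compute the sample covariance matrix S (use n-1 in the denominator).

Step 1 — column means:
  mean(A) = (2 + 7 + 4 + 8 + 5 + 3) / 6 = 29/6 = 4.8333
  mean(B) = (4 + 5 + 7 + 7 + 5 + 4) / 6 = 32/6 = 5.3333

Step 2 — sample covariance S[i,j] = (1/(n-1)) · Σ_k (x_{k,i} - mean_i) · (x_{k,j} - mean_j), with n-1 = 5.
  S[A,A] = ((-2.8333)·(-2.8333) + (2.1667)·(2.1667) + (-0.8333)·(-0.8333) + (3.1667)·(3.1667) + (0.1667)·(0.1667) + (-1.8333)·(-1.8333)) / 5 = 26.8333/5 = 5.3667
  S[A,B] = ((-2.8333)·(-1.3333) + (2.1667)·(-0.3333) + (-0.8333)·(1.6667) + (3.1667)·(1.6667) + (0.1667)·(-0.3333) + (-1.8333)·(-1.3333)) / 5 = 9.3333/5 = 1.8667
  S[B,B] = ((-1.3333)·(-1.3333) + (-0.3333)·(-0.3333) + (1.6667)·(1.6667) + (1.6667)·(1.6667) + (-0.3333)·(-0.3333) + (-1.3333)·(-1.3333)) / 5 = 9.3333/5 = 1.8667

S is symmetric (S[j,i] = S[i,j]). Assembling:

S = [[5.3667, 1.8667],
 [1.8667, 1.8667]]


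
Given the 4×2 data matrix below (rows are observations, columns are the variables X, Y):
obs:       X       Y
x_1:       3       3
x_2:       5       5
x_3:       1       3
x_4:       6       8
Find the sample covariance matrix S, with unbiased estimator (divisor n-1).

Step 1 — column means:
  mean(X) = (3 + 5 + 1 + 6) / 4 = 15/4 = 3.75
  mean(Y) = (3 + 5 + 3 + 8) / 4 = 19/4 = 4.75

Step 2 — sample covariance S[i,j] = (1/(n-1)) · Σ_k (x_{k,i} - mean_i) · (x_{k,j} - mean_j), with n-1 = 3.
  S[X,X] = ((-0.75)·(-0.75) + (1.25)·(1.25) + (-2.75)·(-2.75) + (2.25)·(2.25)) / 3 = 14.75/3 = 4.9167
  S[X,Y] = ((-0.75)·(-1.75) + (1.25)·(0.25) + (-2.75)·(-1.75) + (2.25)·(3.25)) / 3 = 13.75/3 = 4.5833
  S[Y,Y] = ((-1.75)·(-1.75) + (0.25)·(0.25) + (-1.75)·(-1.75) + (3.25)·(3.25)) / 3 = 16.75/3 = 5.5833

S is symmetric (S[j,i] = S[i,j]). Assembling:

S = [[4.9167, 4.5833],
 [4.5833, 5.5833]]


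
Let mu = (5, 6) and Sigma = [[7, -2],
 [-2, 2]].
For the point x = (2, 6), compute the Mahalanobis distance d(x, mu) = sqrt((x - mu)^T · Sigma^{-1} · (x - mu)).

Step 1 — centre the observation: (x - mu) = (-3, 0).

Step 2 — invert Sigma. det(Sigma) = 7·2 - (-2)² = 10.
  Sigma^{-1} = (1/det) · [[d, -b], [-b, a]] = [[0.2, 0.2],
 [0.2, 0.7]].

Step 3 — form the quadratic (x - mu)^T · Sigma^{-1} · (x - mu):
  Sigma^{-1} · (x - mu) = (-0.6, -0.6).
  (x - mu)^T · [Sigma^{-1} · (x - mu)] = (-3)·(-0.6) + (0)·(-0.6) = 1.8.

Step 4 — take square root: d = √(1.8) ≈ 1.3416.

d(x, mu) = √(1.8) ≈ 1.3416


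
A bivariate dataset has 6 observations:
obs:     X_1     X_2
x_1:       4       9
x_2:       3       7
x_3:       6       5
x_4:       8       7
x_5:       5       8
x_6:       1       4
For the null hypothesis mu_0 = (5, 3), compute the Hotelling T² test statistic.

Step 1 — sample mean vector:
  mean(X_1) = (4 + 3 + 6 + 8 + 5 + 1) / 6 = 27/6 = 4.5
  mean(X_2) = (9 + 7 + 5 + 7 + 8 + 4) / 6 = 40/6 = 6.6667
  x̄ = (4.5, 6.6667),  deviation x̄ - mu_0 = (4.5, 6.6667) - (5, 3) = (-0.5, 3.6667).

Step 2 — sample covariance matrix, S[i,j] = (1/(n-1)) · Σ_k (x_{k,i} - mean_i) · (x_{k,j} - mean_j), divisor n-1 = 5:
  S[X_1,X_1] = ((-0.5)·(-0.5) + (-1.5)·(-1.5) + (1.5)·(1.5) + (3.5)·(3.5) + (0.5)·(0.5) + (-3.5)·(-3.5)) / 5 = 29.5/5 = 5.9
  S[X_1,X_2] = ((-0.5)·(2.3333) + (-1.5)·(0.3333) + (1.5)·(-1.6667) + (3.5)·(0.3333) + (0.5)·(1.3333) + (-3.5)·(-2.6667)) / 5 = 7/5 = 1.4
  S[X_2,X_2] = ((2.3333)·(2.3333) + (0.3333)·(0.3333) + (-1.6667)·(-1.6667) + (0.3333)·(0.3333) + (1.3333)·(1.3333) + (-2.6667)·(-2.6667)) / 5 = 17.3333/5 = 3.4667
  S = [[5.9, 1.4],
 [1.4, 3.4667]].

Step 3 — invert S. det(S) = 5.9·3.4667 - (1.4)² = 18.4933.
  S^{-1} = (1/det) · [[d, -b], [-b, a]] = [[0.1875, -0.0757],
 [-0.0757, 0.319]].

Step 4 — quadratic form (x̄ - mu_0)^T · S^{-1} · (x̄ - mu_0):
  S^{-1} · (x̄ - mu_0) = (-0.3713, 1.2076),
  (x̄ - mu_0)^T · [...] = (-0.5)·(-0.3713) + (3.6667)·(1.2076) = 4.6137.

Step 5 — scale by n: T² = 6 · 4.6137 = 27.682.

T² ≈ 27.682


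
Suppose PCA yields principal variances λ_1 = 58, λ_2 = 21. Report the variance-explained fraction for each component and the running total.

Step 1 — total variance = trace(Sigma) = Σ λ_i = 58 + 21 = 79.

Step 2 — fraction explained by component i = λ_i / Σ λ:
  PC1: 58/79 = 0.7342
  PC2: 21/79 = 0.2658

Step 3 — cumulative fraction after k components = (λ_1 + ... + λ_k) / Σ λ:
  k = 1: 58/79 = 0.7342
  k = 2: (58 + 21)/79 = 79/79 = 1

Summary (fraction, with percent):

explained: PC1 0.7342 (73.42%), PC2 0.2658 (26.58%);  cumulative: 0.7342, 1


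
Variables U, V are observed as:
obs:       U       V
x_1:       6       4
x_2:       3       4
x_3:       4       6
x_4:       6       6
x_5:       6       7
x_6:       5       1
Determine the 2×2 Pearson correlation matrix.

Step 1 — column means:
  mean(U) = (6 + 3 + 4 + 6 + 6 + 5) / 6 = 30/6 = 5
  mean(V) = (4 + 4 + 6 + 6 + 7 + 1) / 6 = 28/6 = 4.6667

Step 2 — sample variances and covariances s[i,j] = (1/(n-1)) · Σ_k (x_{k,i} - mean_i) · (x_{k,j} - mean_j), with n-1 = 5:
  s[U,U] = ((1)·(1) + (-2)·(-2) + (-1)·(-1) + (1)·(1) + (1)·(1) + (0)·(0)) / 5 = 8/5 = 1.6
  s[U,V] = ((1)·(-0.6667) + (-2)·(-0.6667) + (-1)·(1.3333) + (1)·(1.3333) + (1)·(2.3333) + (0)·(-3.6667)) / 5 = 3/5 = 0.6
  s[V,V] = ((-0.6667)·(-0.6667) + (-0.6667)·(-0.6667) + (1.3333)·(1.3333) + (1.3333)·(1.3333) + (2.3333)·(2.3333) + (-3.6667)·(-3.6667)) / 5 = 23.3333/5 = 4.6667
  Sample standard deviations s_i = √(s[i,i]):
  s(U) = √(1.6) = 1.2649
  s(V) = √(4.6667) = 2.1602

Step 3 — r_{ij} = s_{ij} / (s_i · s_j):
  r[U,U] = 1 (diagonal).
  r[U,V] = 0.6 / (1.2649 · 2.1602) = 0.6 / 2.7325 = 0.2196
  r[V,V] = 1 (diagonal).

R is symmetric with unit diagonal. Assembling:

R = [[1, 0.2196],
 [0.2196, 1]]


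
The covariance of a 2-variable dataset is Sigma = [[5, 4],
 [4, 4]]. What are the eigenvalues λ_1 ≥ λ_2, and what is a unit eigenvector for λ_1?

Step 1 — characteristic polynomial of 2×2 Sigma:
  det(Sigma - λI) = λ² - trace · λ + det = 0.
  trace = 5 + 4 = 9, det = 5·4 - (4)² = 4.
Step 2 — discriminant:
  Δ = trace² - 4·det = 81 - 16 = 65.
Step 3 — eigenvalues:
  λ = (trace ± √Δ)/2 = (9 ± 8.0623)/2,
  λ_1 = 8.5311,  λ_2 = 0.4689.

Step 4 — unit eigenvector for λ_1: solve (Sigma - λ_1 I)v = 0. First row:
  (5 - 8.5311)·v_x + (4)·v_y = 0, i.e. (-3.5311)·v_x + (4)·v_y = 0,
  so v ∝ (b, λ_1 - a) = (4, 3.5311) = u.
  ||u|| = √((4)² + (3.5311)²) = √(28.4689) ≈ 5.3356,
  v_1 = u/||u|| ≈ (0.7497, 0.6618) (||v_1|| = 1).

λ_1 = 8.5311,  λ_2 = 0.4689;  v_1 ≈ (0.7497, 0.6618)


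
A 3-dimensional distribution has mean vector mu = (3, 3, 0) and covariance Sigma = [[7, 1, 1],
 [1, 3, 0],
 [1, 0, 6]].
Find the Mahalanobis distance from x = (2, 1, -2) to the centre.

Step 1 — centre the observation: (x - mu) = (-1, -2, -2).

Step 2 — invert Sigma (cofactor / det for 3×3, or solve directly):
  Sigma^{-1} = [[0.1538, -0.0513, -0.0256],
 [-0.0513, 0.3504, 0.0085],
 [-0.0256, 0.0085, 0.1709]].

Step 3 — form the quadratic (x - mu)^T · Sigma^{-1} · (x - mu):
  Sigma^{-1} · (x - mu) = (0, -0.6667, -0.3333).
  (x - mu)^T · [Sigma^{-1} · (x - mu)] = (-1)·(0) + (-2)·(-0.6667) + (-2)·(-0.3333) = 2.

Step 4 — take square root: d = √(2) ≈ 1.4142.

d(x, mu) = √(2) ≈ 1.4142


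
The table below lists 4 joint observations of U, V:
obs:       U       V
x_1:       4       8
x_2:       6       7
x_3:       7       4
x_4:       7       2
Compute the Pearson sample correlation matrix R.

Step 1 — column means:
  mean(U) = (4 + 6 + 7 + 7) / 4 = 24/4 = 6
  mean(V) = (8 + 7 + 4 + 2) / 4 = 21/4 = 5.25

Step 2 — sample variances and covariances s[i,j] = (1/(n-1)) · Σ_k (x_{k,i} - mean_i) · (x_{k,j} - mean_j), with n-1 = 3:
  s[U,U] = ((-2)·(-2) + (0)·(0) + (1)·(1) + (1)·(1)) / 3 = 6/3 = 2
  s[U,V] = ((-2)·(2.75) + (0)·(1.75) + (1)·(-1.25) + (1)·(-3.25)) / 3 = -10/3 = -3.3333
  s[V,V] = ((2.75)·(2.75) + (1.75)·(1.75) + (-1.25)·(-1.25) + (-3.25)·(-3.25)) / 3 = 22.75/3 = 7.5833
  Sample standard deviations s_i = √(s[i,i]):
  s(U) = √(2) = 1.4142
  s(V) = √(7.5833) = 2.7538

Step 3 — r_{ij} = s_{ij} / (s_i · s_j):
  r[U,U] = 1 (diagonal).
  r[U,V] = -3.3333 / (1.4142 · 2.7538) = -3.3333 / 3.8944 = -0.8559
  r[V,V] = 1 (diagonal).

R is symmetric with unit diagonal. Assembling:

R = [[1, -0.8559],
 [-0.8559, 1]]


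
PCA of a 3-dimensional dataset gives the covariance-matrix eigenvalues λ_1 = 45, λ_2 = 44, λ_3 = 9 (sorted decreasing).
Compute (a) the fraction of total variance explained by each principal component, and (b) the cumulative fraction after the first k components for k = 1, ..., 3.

Step 1 — total variance = trace(Sigma) = Σ λ_i = 45 + 44 + 9 = 98.

Step 2 — fraction explained by component i = λ_i / Σ λ:
  PC1: 45/98 = 0.4592
  PC2: 44/98 = 0.449
  PC3: 9/98 = 0.0918

Step 3 — cumulative fraction after k components = (λ_1 + ... + λ_k) / Σ λ:
  k = 1: 45/98 = 0.4592
  k = 2: (45 + 44)/98 = 89/98 = 0.9082
  k = 3: (45 + 44 + 9)/98 = 98/98 = 1

Summary (fraction, with percent):

explained: PC1 0.4592 (45.92%), PC2 0.449 (44.9%), PC3 0.0918 (9.18%);  cumulative: 0.4592, 0.9082, 1


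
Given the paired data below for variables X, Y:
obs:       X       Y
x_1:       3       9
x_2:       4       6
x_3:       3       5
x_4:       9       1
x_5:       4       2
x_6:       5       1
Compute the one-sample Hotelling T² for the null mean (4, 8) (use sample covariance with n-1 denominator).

Step 1 — sample mean vector:
  mean(X) = (3 + 4 + 3 + 9 + 4 + 5) / 6 = 28/6 = 4.6667
  mean(Y) = (9 + 6 + 5 + 1 + 2 + 1) / 6 = 24/6 = 4
  x̄ = (4.6667, 4),  deviation x̄ - mu_0 = (4.6667, 4) - (4, 8) = (0.6667, -4).

Step 2 — sample covariance matrix, S[i,j] = (1/(n-1)) · Σ_k (x_{k,i} - mean_i) · (x_{k,j} - mean_j), divisor n-1 = 5:
  S[X,X] = ((-1.6667)·(-1.6667) + (-0.6667)·(-0.6667) + (-1.6667)·(-1.6667) + (4.3333)·(4.3333) + (-0.6667)·(-0.6667) + (0.3333)·(0.3333)) / 5 = 25.3333/5 = 5.0667
  S[X,Y] = ((-1.6667)·(5) + (-0.6667)·(2) + (-1.6667)·(1) + (4.3333)·(-3) + (-0.6667)·(-2) + (0.3333)·(-3)) / 5 = -24/5 = -4.8
  S[Y,Y] = ((5)·(5) + (2)·(2) + (1)·(1) + (-3)·(-3) + (-2)·(-2) + (-3)·(-3)) / 5 = 52/5 = 10.4
  S = [[5.0667, -4.8],
 [-4.8, 10.4]].

Step 3 — invert S. det(S) = 5.0667·10.4 - (-4.8)² = 29.6533.
  S^{-1} = (1/det) · [[d, -b], [-b, a]] = [[0.3507, 0.1619],
 [0.1619, 0.1709]].

Step 4 — quadratic form (x̄ - mu_0)^T · S^{-1} · (x̄ - mu_0):
  S^{-1} · (x̄ - mu_0) = (-0.4137, -0.5755),
  (x̄ - mu_0)^T · [...] = (0.6667)·(-0.4137) + (-4)·(-0.5755) = 2.0264.

Step 5 — scale by n: T² = 6 · 2.0264 = 12.1583.

T² ≈ 12.1583


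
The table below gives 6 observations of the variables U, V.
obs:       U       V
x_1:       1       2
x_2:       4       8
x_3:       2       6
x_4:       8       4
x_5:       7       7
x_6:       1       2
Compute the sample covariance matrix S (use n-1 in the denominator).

Step 1 — column means:
  mean(U) = (1 + 4 + 2 + 8 + 7 + 1) / 6 = 23/6 = 3.8333
  mean(V) = (2 + 8 + 6 + 4 + 7 + 2) / 6 = 29/6 = 4.8333

Step 2 — sample covariance S[i,j] = (1/(n-1)) · Σ_k (x_{k,i} - mean_i) · (x_{k,j} - mean_j), with n-1 = 5.
  S[U,U] = ((-2.8333)·(-2.8333) + (0.1667)·(0.1667) + (-1.8333)·(-1.8333) + (4.1667)·(4.1667) + (3.1667)·(3.1667) + (-2.8333)·(-2.8333)) / 5 = 46.8333/5 = 9.3667
  S[U,V] = ((-2.8333)·(-2.8333) + (0.1667)·(3.1667) + (-1.8333)·(1.1667) + (4.1667)·(-0.8333) + (3.1667)·(2.1667) + (-2.8333)·(-2.8333)) / 5 = 17.8333/5 = 3.5667
  S[V,V] = ((-2.8333)·(-2.8333) + (3.1667)·(3.1667) + (1.1667)·(1.1667) + (-0.8333)·(-0.8333) + (2.1667)·(2.1667) + (-2.8333)·(-2.8333)) / 5 = 32.8333/5 = 6.5667

S is symmetric (S[j,i] = S[i,j]). Assembling:

S = [[9.3667, 3.5667],
 [3.5667, 6.5667]]


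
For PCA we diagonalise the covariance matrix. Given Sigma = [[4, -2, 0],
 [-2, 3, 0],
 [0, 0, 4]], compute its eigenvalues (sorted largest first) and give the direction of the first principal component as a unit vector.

Step 1 — characteristic polynomial p(λ) = det(λI - Sigma) = λ³ - tr·λ² + c_1·λ - det, where tr = trace, c_1 = sum of the principal 2×2 minors, det = det(Sigma):
  tr = 4 + 3 + 4 = 11,
  c_1 = (4·3 - (-2)²) + (4·4 - (0)²) + (3·4 - (0)²) = 8 + 16 + 12 = 36,
  det = 4·(3·4 - (0)²) - (-2)·((-2)·4 - (0)·(0)) + (0)·((-2)·(0) - 3·(0)) = 4·(12) - (-2)·(-8) + (0)·(0) = 32.
  So p(λ) = λ³ - 11λ² + 36λ - 32.
Step 2 — look for an integer root (rational root theorem: any rational root is an integer divisor of 32). Testing λ = 4:
  p(4) = 64 - 176 + 144 - 32 = 0  ✓
  Dividing out (λ - 4): p(λ) = (λ - 4)(λ² - 7λ + 8).
Step 3 — remaining eigenvalues from the quadratic λ² - 7λ + 8 = 0:
  Δ = 7² - 4·8 = 49 - 32 = 17,  λ = (7 ± √17)/2 = (7 ± 4.1231)/2 ≈ 5.5616 or 1.4384.
  Sorted: λ_1 = 5.5616,  λ_2 = 4,  λ_3 = 1.4384  (check: sum = 11 = tr ✓).

Step 4 — unit eigenvector for λ_1 ≈ 5.5616: v spans the null space of (Sigma - λ_1 I), whose rows are
  r_1 = (-1.5616, -2, 0),  r_2 = (-2, -2.5616, 0),  r_3 = (0, 0, -1.5616).
  v is orthogonal to every row, so take v ∝ r_1 × r_3 = ((-2)·(-1.5616) - (0)·(0), (0)·(0) - (-1.5616)·(-1.5616), (-1.5616)·(0) - (-2)·(0)) ≈ (3.1231, -2.4384, 0).
  Let u = (3.1231, -2.4384, 0).
  ||u|| = √((3.1231)² + (-2.4384)² + (0)²) = √(15.6998) ≈ 3.9623,  v_1 = u/||u|| ≈ (0.7882, -0.6154, 0) (||v_1|| = 1).

λ_1 = 5.5616,  λ_2 = 4,  λ_3 = 1.4384;  v_1 ≈ (0.7882, -0.6154, 0)


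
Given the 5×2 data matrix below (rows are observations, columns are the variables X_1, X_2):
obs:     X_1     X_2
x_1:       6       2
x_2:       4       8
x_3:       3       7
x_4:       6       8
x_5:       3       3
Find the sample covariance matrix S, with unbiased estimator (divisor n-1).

Step 1 — column means:
  mean(X_1) = (6 + 4 + 3 + 6 + 3) / 5 = 22/5 = 4.4
  mean(X_2) = (2 + 8 + 7 + 8 + 3) / 5 = 28/5 = 5.6

Step 2 — sample covariance S[i,j] = (1/(n-1)) · Σ_k (x_{k,i} - mean_i) · (x_{k,j} - mean_j), with n-1 = 4.
  S[X_1,X_1] = ((1.6)·(1.6) + (-0.4)·(-0.4) + (-1.4)·(-1.4) + (1.6)·(1.6) + (-1.4)·(-1.4)) / 4 = 9.2/4 = 2.3
  S[X_1,X_2] = ((1.6)·(-3.6) + (-0.4)·(2.4) + (-1.4)·(1.4) + (1.6)·(2.4) + (-1.4)·(-2.6)) / 4 = -1.2/4 = -0.3
  S[X_2,X_2] = ((-3.6)·(-3.6) + (2.4)·(2.4) + (1.4)·(1.4) + (2.4)·(2.4) + (-2.6)·(-2.6)) / 4 = 33.2/4 = 8.3

S is symmetric (S[j,i] = S[i,j]). Assembling:

S = [[2.3, -0.3],
 [-0.3, 8.3]]


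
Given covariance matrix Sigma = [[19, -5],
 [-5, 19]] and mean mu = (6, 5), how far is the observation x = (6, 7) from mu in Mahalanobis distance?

Step 1 — centre the observation: (x - mu) = (0, 2).

Step 2 — invert Sigma. det(Sigma) = 19·19 - (-5)² = 336.
  Sigma^{-1} = (1/det) · [[d, -b], [-b, a]] = [[0.0565, 0.0149],
 [0.0149, 0.0565]].

Step 3 — form the quadratic (x - mu)^T · Sigma^{-1} · (x - mu):
  Sigma^{-1} · (x - mu) = (0.0298, 0.1131).
  (x - mu)^T · [Sigma^{-1} · (x - mu)] = (0)·(0.0298) + (2)·(0.1131) = 0.2262.

Step 4 — take square root: d = √(0.2262) ≈ 0.4756.

d(x, mu) = √(0.2262) ≈ 0.4756


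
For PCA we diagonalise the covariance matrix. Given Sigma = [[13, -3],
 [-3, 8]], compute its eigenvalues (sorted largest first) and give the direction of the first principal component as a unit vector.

Step 1 — characteristic polynomial of 2×2 Sigma:
  det(Sigma - λI) = λ² - trace · λ + det = 0.
  trace = 13 + 8 = 21, det = 13·8 - (-3)² = 95.
Step 2 — discriminant:
  Δ = trace² - 4·det = 441 - 380 = 61.
Step 3 — eigenvalues:
  λ = (trace ± √Δ)/2 = (21 ± 7.8102)/2,
  λ_1 = 14.4051,  λ_2 = 6.5949.

Step 4 — unit eigenvector for λ_1: solve (Sigma - λ_1 I)v = 0. First row:
  (13 - 14.4051)·v_x + (-3)·v_y = 0, i.e. (-1.4051)·v_x + (-3)·v_y = 0,
  so v ∝ (b, λ_1 - a) = (-3, 1.4051); multiply by -1 so the first entry is positive: u = (3, -1.4051).
  ||u|| = √((3)² + (-1.4051)²) = √(10.9744) ≈ 3.3128,
  v_1 = u/||u|| ≈ (0.9056, -0.4242) (||v_1|| = 1).

λ_1 = 14.4051,  λ_2 = 6.5949;  v_1 ≈ (0.9056, -0.4242)


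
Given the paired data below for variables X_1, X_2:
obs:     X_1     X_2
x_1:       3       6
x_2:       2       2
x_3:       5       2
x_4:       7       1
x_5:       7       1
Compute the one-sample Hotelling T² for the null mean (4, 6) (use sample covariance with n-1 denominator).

Step 1 — sample mean vector:
  mean(X_1) = (3 + 2 + 5 + 7 + 7) / 5 = 24/5 = 4.8
  mean(X_2) = (6 + 2 + 2 + 1 + 1) / 5 = 12/5 = 2.4
  x̄ = (4.8, 2.4),  deviation x̄ - mu_0 = (4.8, 2.4) - (4, 6) = (0.8, -3.6).

Step 2 — sample covariance matrix, S[i,j] = (1/(n-1)) · Σ_k (x_{k,i} - mean_i) · (x_{k,j} - mean_j), divisor n-1 = 4:
  S[X_1,X_1] = ((-1.8)·(-1.8) + (-2.8)·(-2.8) + (0.2)·(0.2) + (2.2)·(2.2) + (2.2)·(2.2)) / 4 = 20.8/4 = 5.2
  S[X_1,X_2] = ((-1.8)·(3.6) + (-2.8)·(-0.4) + (0.2)·(-0.4) + (2.2)·(-1.4) + (2.2)·(-1.4)) / 4 = -11.6/4 = -2.9
  S[X_2,X_2] = ((3.6)·(3.6) + (-0.4)·(-0.4) + (-0.4)·(-0.4) + (-1.4)·(-1.4) + (-1.4)·(-1.4)) / 4 = 17.2/4 = 4.3
  S = [[5.2, -2.9],
 [-2.9, 4.3]].

Step 3 — invert S. det(S) = 5.2·4.3 - (-2.9)² = 13.95.
  S^{-1} = (1/det) · [[d, -b], [-b, a]] = [[0.3082, 0.2079],
 [0.2079, 0.3728]].

Step 4 — quadratic form (x̄ - mu_0)^T · S^{-1} · (x̄ - mu_0):
  S^{-1} · (x̄ - mu_0) = (-0.5018, -1.1756),
  (x̄ - mu_0)^T · [...] = (0.8)·(-0.5018) + (-3.6)·(-1.1756) = 3.8308.

Step 5 — scale by n: T² = 5 · 3.8308 = 19.1541.

T² ≈ 19.1541
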